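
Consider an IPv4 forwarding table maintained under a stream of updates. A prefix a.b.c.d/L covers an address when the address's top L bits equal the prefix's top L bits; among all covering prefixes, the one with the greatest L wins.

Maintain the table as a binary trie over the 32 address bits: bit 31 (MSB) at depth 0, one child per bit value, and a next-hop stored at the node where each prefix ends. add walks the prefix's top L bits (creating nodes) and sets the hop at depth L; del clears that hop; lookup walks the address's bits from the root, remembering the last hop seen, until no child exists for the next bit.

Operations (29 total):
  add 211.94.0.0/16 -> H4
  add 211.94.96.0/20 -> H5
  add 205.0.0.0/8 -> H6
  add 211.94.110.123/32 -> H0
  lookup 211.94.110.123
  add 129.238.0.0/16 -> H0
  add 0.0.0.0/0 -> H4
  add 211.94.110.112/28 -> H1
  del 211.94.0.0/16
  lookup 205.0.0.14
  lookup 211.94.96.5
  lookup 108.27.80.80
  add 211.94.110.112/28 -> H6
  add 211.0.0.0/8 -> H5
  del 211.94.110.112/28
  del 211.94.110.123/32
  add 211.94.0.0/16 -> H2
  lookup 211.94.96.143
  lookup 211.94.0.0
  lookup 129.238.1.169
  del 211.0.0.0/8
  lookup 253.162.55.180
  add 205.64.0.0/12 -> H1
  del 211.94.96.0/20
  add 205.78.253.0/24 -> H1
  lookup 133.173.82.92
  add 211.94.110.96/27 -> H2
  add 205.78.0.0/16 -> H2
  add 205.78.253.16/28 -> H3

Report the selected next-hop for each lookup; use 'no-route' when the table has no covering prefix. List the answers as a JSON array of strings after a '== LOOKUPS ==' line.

Process each operation:
  + 211.94.0.0/16 (H4) depth=16
  + 211.94.96.0/20 (H5) depth=20
  + 205.0.0.0/8 (H6) depth=8
  + 211.94.110.123/32 (H0) depth=32
  ? 211.94.110.123  path d0:-→d1:-→d2:-→d3:-→d4:-→d5:-→d6:-→d7:-→d8:-→d9:-→d10:-→d11:-→d12:-→d13:-→d14:-→d15:-→d16:H4→d17:-→d18:-→d19:-→d20:H5→d21:-→d22:-→d23:-→d24:-→d25:-→d26:-→d27:-→d28:-→d29:-→d30:-→d31:-→d32:H0  best=H0
  + 129.238.0.0/16 (H0) depth=16
  + 0.0.0.0/0 (H4) depth=0
  + 211.94.110.112/28 (H1) depth=28
  - 211.94.0.0/16 clear@16
  ? 205.0.0.14  path d0:H4→d1:-→d2:-→d3:-→d4:-→d5:-→d6:-→d7:-→d8:H6  best=H6
  ? 211.94.96.5  path d0:H4→d1:-→d2:-→d3:-→d4:-→d5:-→d6:-→d7:-→d8:-→d9:-→d10:-→d11:-→d12:-→d13:-→d14:-→d15:-→d16:-→d17:-→d18:-→d19:-→d20:H5  best=H5
  ? 108.27.80.80  path d0:H4  best=H4
  + 211.94.110.112/28 (H6) depth=28
  + 211.0.0.0/8 (H5) depth=8
  - 211.94.110.112/28 clear@28
  - 211.94.110.123/32 clear@32
  + 211.94.0.0/16 (H2) depth=16
  ? 211.94.96.143  path d0:H4→d1:-→d2:-→d3:-→d4:-→d5:-→d6:-→d7:-→d8:H5→d9:-→d10:-→d11:-→d12:-→d13:-→d14:-→d15:-→d16:H2→d17:-→d18:-→d19:-→d20:H5  best=H5
  ? 211.94.0.0  path d0:H4→d1:-→d2:-→d3:-→d4:-→d5:-→d6:-→d7:-→d8:H5→d9:-→d10:-→d11:-→d12:-→d13:-→d14:-→d15:-→d16:H2→d17:-  best=H2
  ? 129.238.1.169  path d0:H4→d1:-→d2:-→d3:-→d4:-→d5:-→d6:-→d7:-→d8:-→d9:-→d10:-→d11:-→d12:-→d13:-→d14:-→d15:-→d16:H0  best=H0
  - 211.0.0.0/8 clear@8
  ? 253.162.55.180  path d0:H4→d1:-→d2:-  best=H4
  + 205.64.0.0/12 (H1) depth=12
  - 211.94.96.0/20 clear@20
  + 205.78.253.0/24 (H1) depth=24
  ? 133.173.82.92  path d0:H4→d1:-→d2:-→d3:-→d4:-→d5:-  best=H4
  + 211.94.110.96/27 (H2) depth=27
  + 205.78.0.0/16 (H2) depth=16
  + 205.78.253.16/28 (H3) depth=28

== LOOKUPS ==
["H0","H6","H5","H4","H5","H2","H0","H4","H4"]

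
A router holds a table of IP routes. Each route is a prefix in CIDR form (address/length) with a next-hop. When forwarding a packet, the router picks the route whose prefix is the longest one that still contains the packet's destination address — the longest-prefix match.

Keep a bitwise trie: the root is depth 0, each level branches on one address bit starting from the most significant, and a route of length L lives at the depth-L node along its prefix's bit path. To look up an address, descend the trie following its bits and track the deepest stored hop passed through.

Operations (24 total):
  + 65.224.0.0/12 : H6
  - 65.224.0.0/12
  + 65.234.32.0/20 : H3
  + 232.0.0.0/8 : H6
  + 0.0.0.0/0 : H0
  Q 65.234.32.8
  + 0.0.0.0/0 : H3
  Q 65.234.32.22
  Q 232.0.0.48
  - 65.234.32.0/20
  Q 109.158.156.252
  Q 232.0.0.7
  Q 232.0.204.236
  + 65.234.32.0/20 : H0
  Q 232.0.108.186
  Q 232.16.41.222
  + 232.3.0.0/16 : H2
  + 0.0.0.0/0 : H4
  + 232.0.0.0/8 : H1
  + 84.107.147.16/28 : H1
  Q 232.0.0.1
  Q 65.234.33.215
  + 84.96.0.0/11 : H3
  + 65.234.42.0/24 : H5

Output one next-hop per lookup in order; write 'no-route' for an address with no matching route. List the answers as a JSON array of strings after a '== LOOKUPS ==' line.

Process each operation:
  + 65.224.0.0/12 (H6) depth=12
  - 65.224.0.0/12 clear@12
  + 65.234.32.0/20 (H3) depth=20
  + 232.0.0.0/8 (H6) depth=8
  + 0.0.0.0/0 (H0) depth=0
  ? 65.234.32.8  path d0:H0→d1:-→d2:-→d3:-→d4:-→d5:-→d6:-→d7:-→d8:-→d9:-→d10:-→d11:-→d12:-→d13:-→d14:-→d15:-→d16:-→d17:-→d18:-→d19:-→d20:H3  best=H3
  + 0.0.0.0/0 (H3) depth=0
  ? 65.234.32.22  path d0:H3→d1:-→d2:-→d3:-→d4:-→d5:-→d6:-→d7:-→d8:-→d9:-→d10:-→d11:-→d12:-→d13:-→d14:-→d15:-→d16:-→d17:-→d18:-→d19:-→d20:H3  best=H3
  ? 232.0.0.48  path d0:H3→d1:-→d2:-→d3:-→d4:-→d5:-→d6:-→d7:-→d8:H6  best=H6
  - 65.234.32.0/20 clear@20
  ? 109.158.156.252  path d0:H3→d1:-→d2:-  best=H3
  ? 232.0.0.7  path d0:H3→d1:-→d2:-→d3:-→d4:-→d5:-→d6:-→d7:-→d8:H6  best=H6
  ? 232.0.204.236  path d0:H3→d1:-→d2:-→d3:-→d4:-→d5:-→d6:-→d7:-→d8:H6  best=H6
  + 65.234.32.0/20 (H0) depth=20
  ? 232.0.108.186  path d0:H3→d1:-→d2:-→d3:-→d4:-→d5:-→d6:-→d7:-→d8:H6  best=H6
  ? 232.16.41.222  path d0:H3→d1:-→d2:-→d3:-→d4:-→d5:-→d6:-→d7:-→d8:H6  best=H6
  + 232.3.0.0/16 (H2) depth=16
  + 0.0.0.0/0 (H4) depth=0
  + 232.0.0.0/8 (H1) depth=8
  + 84.107.147.16/28 (H1) depth=28
  ? 232.0.0.1  path d0:H4→d1:-→d2:-→d3:-→d4:-→d5:-→d6:-→d7:-→d8:H1→d9:-→d10:-→d11:-→d12:-→d13:-→d14:-  best=H1
  ? 65.234.33.215  path d0:H4→d1:-→d2:-→d3:-→d4:-→d5:-→d6:-→d7:-→d8:-→d9:-→d10:-→d11:-→d12:-→d13:-→d14:-→d15:-→d16:-→d17:-→d18:-→d19:-→d20:H0  best=H0
  + 84.96.0.0/11 (H3) depth=11
  + 65.234.42.0/24 (H5) depth=24

== LOOKUPS ==
["H3","H3","H6","H3","H6","H6","H6","H6","H1","H0"]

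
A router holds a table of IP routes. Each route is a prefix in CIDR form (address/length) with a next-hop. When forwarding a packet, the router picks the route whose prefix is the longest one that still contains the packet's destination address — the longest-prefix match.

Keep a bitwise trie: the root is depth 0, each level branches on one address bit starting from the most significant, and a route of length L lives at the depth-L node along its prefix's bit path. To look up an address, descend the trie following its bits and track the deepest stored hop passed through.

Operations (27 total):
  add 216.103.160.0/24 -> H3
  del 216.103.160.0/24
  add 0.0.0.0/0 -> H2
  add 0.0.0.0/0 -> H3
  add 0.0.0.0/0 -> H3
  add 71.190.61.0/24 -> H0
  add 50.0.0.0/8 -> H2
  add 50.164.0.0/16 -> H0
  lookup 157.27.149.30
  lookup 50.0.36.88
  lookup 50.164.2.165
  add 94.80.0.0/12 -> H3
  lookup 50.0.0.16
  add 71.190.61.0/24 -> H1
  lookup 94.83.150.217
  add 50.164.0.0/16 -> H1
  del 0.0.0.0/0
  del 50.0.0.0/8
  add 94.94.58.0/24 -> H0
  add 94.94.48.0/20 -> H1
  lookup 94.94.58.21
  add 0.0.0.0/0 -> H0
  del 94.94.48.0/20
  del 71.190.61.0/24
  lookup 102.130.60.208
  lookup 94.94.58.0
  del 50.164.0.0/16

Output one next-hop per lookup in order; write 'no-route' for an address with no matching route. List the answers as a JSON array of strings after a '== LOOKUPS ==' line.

Process each operation:
  add 216.103.160.0/24 -> H3 at depth 24
  - 216.103.160.0/24 clear@24
  add 0.0.0.0/0 -> H2 at depth 0
  add 0.0.0.0/0 -> H3 at depth 0
  add 0.0.0.0/0 -> H3 at depth 0
  add 71.190.61.0/24 -> H0 at depth 24
  add 50.0.0.0/8 -> H2 at depth 8
  add 50.164.0.0/16 -> H0 at depth 16
  lookup 157.27.149.30: bits 1 walk d0:H3→d1:- -> H3
  lookup 50.0.36.88: bits 00110010 walk d0:H3→d1:-→d2:-→d3:-→d4:-→d5:-→d6:-→d7:-→d8:H2 -> H2
  lookup 50.164.2.165: bits 0011001010100100 walk d0:H3→d1:-→d2:-→d3:-→d4:-→d5:-→d6:-→d7:-→d8:H2→d9:-→d10:-→d11:-→d12:-→d13:-→d14:-→d15:-→d16:H0 -> H0
  add 94.80.0.0/12 -> H3 at depth 12
  lookup 50.0.0.16: bits 00110010 walk d0:H3→d1:-→d2:-→d3:-→d4:-→d5:-→d6:-→d7:-→d8:H2 -> H2
  add 71.190.61.0/24 -> H1 at depth 24
  lookup 94.83.150.217: bits 010111100101 walk d0:H3→d1:-→d2:-→d3:-→d4:-→d5:-→d6:-→d7:-→d8:-→d9:-→d10:-→d11:-→d12:H3 -> H3
  add 50.164.0.0/16 -> H1 at depth 16
  - 0.0.0.0/0 clear@0
  - 50.0.0.0/8 clear@8
  add 94.94.58.0/24 -> H0 at depth 24
  add 94.94.48.0/20 -> H1 at depth 20
  lookup 94.94.58.21: bits 010111100101111000111010 walk d0:-→d1:-→d2:-→d3:-→d4:-→d5:-→d6:-→d7:-→d8:-→d9:-→d10:-→d11:-→d12:H3→d13:-→d14:-→d15:-→d16:-→d17:-→d18:-→d19:-→d20:H1→d21:-→d22:-→d23:-→d24:H0 -> H0
  add 0.0.0.0/0 -> H0 at depth 0
  - 94.94.48.0/20 clear@20
  - 71.190.61.0/24 clear@24
  lookup 102.130.60.208: bits 01 walk d0:H0→d1:-→d2:- -> H0
  lookup 94.94.58.0: bits 010111100101111000111010 walk d0:H0→d1:-→d2:-→d3:-→d4:-→d5:-→d6:-→d7:-→d8:-→d9:-→d10:-→d11:-→d12:H3→d13:-→d14:-→d15:-→d16:-→d17:-→d18:-→d19:-→d20:-→d21:-→d22:-→d23:-→d24:H0 -> H0
  - 50.164.0.0/16 clear@16

== LOOKUPS ==
["H3","H2","H0","H2","H3","H0","H0","H0"]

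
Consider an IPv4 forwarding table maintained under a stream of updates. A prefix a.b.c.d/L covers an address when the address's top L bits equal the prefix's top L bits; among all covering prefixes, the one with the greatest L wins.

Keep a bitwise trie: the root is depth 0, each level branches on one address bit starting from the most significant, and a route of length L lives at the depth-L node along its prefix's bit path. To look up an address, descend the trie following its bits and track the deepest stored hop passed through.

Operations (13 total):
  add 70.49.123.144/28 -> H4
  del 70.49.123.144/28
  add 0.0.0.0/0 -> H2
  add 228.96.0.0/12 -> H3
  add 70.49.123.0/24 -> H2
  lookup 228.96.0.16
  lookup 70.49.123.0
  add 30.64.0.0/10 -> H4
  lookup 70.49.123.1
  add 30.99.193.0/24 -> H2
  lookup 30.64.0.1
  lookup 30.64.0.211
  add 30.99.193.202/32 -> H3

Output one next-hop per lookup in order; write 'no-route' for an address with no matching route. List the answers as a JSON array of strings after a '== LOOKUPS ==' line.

Trace:
  add 70.49.123.144/28 -> H4 at depth 28
  - 70.49.123.144/28 clear@28
  add 0.0.0.0/0 -> H2 at depth 0
  add 228.96.0.0/12 -> H3 at depth 12
  add 70.49.123.0/24 -> H2 at depth 24
  Q 228.96.0.16: descend 111001000110 ; hops seen [H2,H3] ; pick H3
  Q 70.49.123.0: descend 010001100011000101111011 ; hops seen [H2,H2] ; pick H2
  add 30.64.0.0/10 -> H4 at depth 10
  Q 70.49.123.1: descend 010001100011000101111011 ; hops seen [H2,H2] ; pick H2
  add 30.99.193.0/24 -> H2 at depth 24
  Q 30.64.0.1: descend 0001111001 ; hops seen [H2,H4] ; pick H4
  Q 30.64.0.211: descend 0001111001 ; hops seen [H2,H4] ; pick H4
  add 30.99.193.202/32 -> H3 at depth 32

== LOOKUPS ==
["H3","H2","H2","H4","H4"]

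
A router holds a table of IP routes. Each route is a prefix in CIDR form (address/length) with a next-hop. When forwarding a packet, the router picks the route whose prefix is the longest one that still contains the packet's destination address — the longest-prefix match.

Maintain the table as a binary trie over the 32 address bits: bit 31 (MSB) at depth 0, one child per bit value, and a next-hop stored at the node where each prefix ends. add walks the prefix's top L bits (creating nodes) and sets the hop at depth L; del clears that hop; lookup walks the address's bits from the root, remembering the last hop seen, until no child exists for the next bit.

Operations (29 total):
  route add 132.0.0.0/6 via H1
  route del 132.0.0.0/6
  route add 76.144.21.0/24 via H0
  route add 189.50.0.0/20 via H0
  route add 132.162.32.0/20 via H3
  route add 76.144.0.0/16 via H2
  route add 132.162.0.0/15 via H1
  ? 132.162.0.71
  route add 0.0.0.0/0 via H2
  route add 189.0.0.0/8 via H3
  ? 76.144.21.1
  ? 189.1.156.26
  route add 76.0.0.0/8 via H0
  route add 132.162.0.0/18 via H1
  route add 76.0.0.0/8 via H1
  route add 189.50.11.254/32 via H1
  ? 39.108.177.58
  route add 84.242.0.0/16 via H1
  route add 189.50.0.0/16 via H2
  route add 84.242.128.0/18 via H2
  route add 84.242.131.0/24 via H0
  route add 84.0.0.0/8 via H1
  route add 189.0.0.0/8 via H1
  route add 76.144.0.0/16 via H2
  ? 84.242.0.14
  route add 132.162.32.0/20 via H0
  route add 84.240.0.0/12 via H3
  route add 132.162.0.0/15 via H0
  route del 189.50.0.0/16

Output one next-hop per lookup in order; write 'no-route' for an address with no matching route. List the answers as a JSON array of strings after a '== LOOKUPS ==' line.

Trace:
  + 132.0.0.0/6 (H1) depth=6
  del 132.0.0.0/6 (clear depth 6)
  + 76.144.21.0/24 (H0) depth=24
  + 189.50.0.0/20 (H0) depth=20
  + 132.162.32.0/20 (H3) depth=20
  + 76.144.0.0/16 (H2) depth=16
  + 132.162.0.0/15 (H1) depth=15
  ? 132.162.0.71  path d0:-→d1:-→d2:-→d3:-→d4:-→d5:-→d6:-→d7:-→d8:-→d9:-→d10:-→d11:-→d12:-→d13:-→d14:-→d15:H1→d16:-→d17:-→d18:-  best=H1
  + 0.0.0.0/0 (H2) depth=0
  + 189.0.0.0/8 (H3) depth=8
  ? 76.144.21.1  path d0:H2→d1:-→d2:-→d3:-→d4:-→d5:-→d6:-→d7:-→d8:-→d9:-→d10:-→d11:-→d12:-→d13:-→d14:-→d15:-→d16:H2→d17:-→d18:-→d19:-→d20:-→d21:-→d22:-→d23:-→d24:H0  best=H0
  ? 189.1.156.26  path d0:H2→d1:-→d2:-→d3:-→d4:-→d5:-→d6:-→d7:-→d8:H3→d9:-→d10:-  best=H3
  + 76.0.0.0/8 (H0) depth=8
  + 132.162.0.0/18 (H1) depth=18
  + 76.0.0.0/8 (H1) depth=8
  + 189.50.11.254/32 (H1) depth=32
  ? 39.108.177.58  path d0:H2→d1:-  best=H2
  + 84.242.0.0/16 (H1) depth=16
  + 189.50.0.0/16 (H2) depth=16
  + 84.242.128.0/18 (H2) depth=18
  + 84.242.131.0/24 (H0) depth=24
  + 84.0.0.0/8 (H1) depth=8
  + 189.0.0.0/8 (H1) depth=8
  + 76.144.0.0/16 (H2) depth=16
  ? 84.242.0.14  path d0:H2→d1:-→d2:-→d3:-→d4:-→d5:-→d6:-→d7:-→d8:H1→d9:-→d10:-→d11:-→d12:-→d13:-→d14:-→d15:-→d16:H1  best=H1
  + 132.162.32.0/20 (H0) depth=20
  + 84.240.0.0/12 (H3) depth=12
  + 132.162.0.0/15 (H0) depth=15
  del 189.50.0.0/16 (clear depth 16)

== LOOKUPS ==
["H1","H0","H3","H2","H1"]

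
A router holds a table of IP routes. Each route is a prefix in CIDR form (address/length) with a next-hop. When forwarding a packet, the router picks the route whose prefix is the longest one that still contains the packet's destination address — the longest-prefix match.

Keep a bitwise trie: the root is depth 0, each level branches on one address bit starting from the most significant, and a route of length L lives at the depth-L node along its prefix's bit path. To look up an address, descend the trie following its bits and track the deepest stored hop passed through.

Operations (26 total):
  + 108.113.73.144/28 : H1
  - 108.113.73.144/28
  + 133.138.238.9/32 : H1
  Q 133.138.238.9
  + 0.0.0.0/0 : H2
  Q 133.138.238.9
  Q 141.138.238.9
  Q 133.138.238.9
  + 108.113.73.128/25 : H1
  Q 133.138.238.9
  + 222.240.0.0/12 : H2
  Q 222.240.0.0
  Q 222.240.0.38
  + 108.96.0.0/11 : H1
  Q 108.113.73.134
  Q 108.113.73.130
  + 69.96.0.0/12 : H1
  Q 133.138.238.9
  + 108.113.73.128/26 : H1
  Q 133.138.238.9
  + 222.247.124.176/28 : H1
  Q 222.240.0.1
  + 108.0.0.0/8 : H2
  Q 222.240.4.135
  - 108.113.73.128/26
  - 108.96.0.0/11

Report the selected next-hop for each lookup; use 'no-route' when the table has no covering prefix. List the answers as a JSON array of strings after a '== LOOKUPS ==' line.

Trace:
  add 108.113.73.144/28 -> H1 at depth 28
  del 108.113.73.144/28 (clear depth 28)
  add 133.138.238.9/32 -> H1 at depth 32
  ? 133.138.238.9  path d0:-→d1:-→d2:-→d3:-→d4:-→d5:-→d6:-→d7:-→d8:-→d9:-→d10:-→d11:-→d12:-→d13:-→d14:-→d15:-→d16:-→d17:-→d18:-→d19:-→d20:-→d21:-→d22:-→d23:-→d24:-→d25:-→d26:-→d27:-→d28:-→d29:-→d30:-→d31:-→d32:H1  best=H1
  add 0.0.0.0/0 -> H2 at depth 0
  ? 133.138.238.9  path d0:H2→d1:-→d2:-→d3:-→d4:-→d5:-→d6:-→d7:-→d8:-→d9:-→d10:-→d11:-→d12:-→d13:-→d14:-→d15:-→d16:-→d17:-→d18:-→d19:-→d20:-→d21:-→d22:-→d23:-→d24:-→d25:-→d26:-→d27:-→d28:-→d29:-→d30:-→d31:-→d32:H1  best=H1
  ? 141.138.238.9  path d0:H2→d1:-→d2:-→d3:-→d4:-  best=H2
  ? 133.138.238.9  path d0:H2→d1:-→d2:-→d3:-→d4:-→d5:-→d6:-→d7:-→d8:-→d9:-→d10:-→d11:-→d12:-→d13:-→d14:-→d15:-→d16:-→d17:-→d18:-→d19:-→d20:-→d21:-→d22:-→d23:-→d24:-→d25:-→d26:-→d27:-→d28:-→d29:-→d30:-→d31:-→d32:H1  best=H1
  add 108.113.73.128/25 -> H1 at depth 25
  ? 133.138.238.9  path d0:H2→d1:-→d2:-→d3:-→d4:-→d5:-→d6:-→d7:-→d8:-→d9:-→d10:-→d11:-→d12:-→d13:-→d14:-→d15:-→d16:-→d17:-→d18:-→d19:-→d20:-→d21:-→d22:-→d23:-→d24:-→d25:-→d26:-→d27:-→d28:-→d29:-→d30:-→d31:-→d32:H1  best=H1
  add 222.240.0.0/12 -> H2 at depth 12
  ? 222.240.0.0  path d0:H2→d1:-→d2:-→d3:-→d4:-→d5:-→d6:-→d7:-→d8:-→d9:-→d10:-→d11:-→d12:H2  best=H2
  ? 222.240.0.38  path d0:H2→d1:-→d2:-→d3:-→d4:-→d5:-→d6:-→d7:-→d8:-→d9:-→d10:-→d11:-→d12:H2  best=H2
  add 108.96.0.0/11 -> H1 at depth 11
  ? 108.113.73.134  path d0:H2→d1:-→d2:-→d3:-→d4:-→d5:-→d6:-→d7:-→d8:-→d9:-→d10:-→d11:H1→d12:-→d13:-→d14:-→d15:-→d16:-→d17:-→d18:-→d19:-→d20:-→d21:-→d22:-→d23:-→d24:-→d25:H1→d26:-→d27:-  best=H1
  ? 108.113.73.130  path d0:H2→d1:-→d2:-→d3:-→d4:-→d5:-→d6:-→d7:-→d8:-→d9:-→d10:-→d11:H1→d12:-→d13:-→d14:-→d15:-→d16:-→d17:-→d18:-→d19:-→d20:-→d21:-→d22:-→d23:-→d24:-→d25:H1→d26:-→d27:-  best=H1
  add 69.96.0.0/12 -> H1 at depth 12
  ? 133.138.238.9  path d0:H2→d1:-→d2:-→d3:-→d4:-→d5:-→d6:-→d7:-→d8:-→d9:-→d10:-→d11:-→d12:-→d13:-→d14:-→d15:-→d16:-→d17:-→d18:-→d19:-→d20:-→d21:-→d22:-→d23:-→d24:-→d25:-→d26:-→d27:-→d28:-→d29:-→d30:-→d31:-→d32:H1  best=H1
  add 108.113.73.128/26 -> H1 at depth 26
  ? 133.138.238.9  path d0:H2→d1:-→d2:-→d3:-→d4:-→d5:-→d6:-→d7:-→d8:-→d9:-→d10:-→d11:-→d12:-→d13:-→d14:-→d15:-→d16:-→d17:-→d18:-→d19:-→d20:-→d21:-→d22:-→d23:-→d24:-→d25:-→d26:-→d27:-→d28:-→d29:-→d30:-→d31:-→d32:H1  best=H1
  add 222.247.124.176/28 -> H1 at depth 28
  ? 222.240.0.1  path d0:H2→d1:-→d2:-→d3:-→d4:-→d5:-→d6:-→d7:-→d8:-→d9:-→d10:-→d11:-→d12:H2→d13:-  best=H2
  add 108.0.0.0/8 -> H2 at depth 8
  ? 222.240.4.135  path d0:H2→d1:-→d2:-→d3:-→d4:-→d5:-→d6:-→d7:-→d8:-→d9:-→d10:-→d11:-→d12:H2→d13:-  best=H2
  del 108.113.73.128/26 (clear depth 26)
  del 108.96.0.0/11 (clear depth 11)

== LOOKUPS ==
["H1","H1","H2","H1","H1","H2","H2","H1","H1","H1","H1","H2","H2"]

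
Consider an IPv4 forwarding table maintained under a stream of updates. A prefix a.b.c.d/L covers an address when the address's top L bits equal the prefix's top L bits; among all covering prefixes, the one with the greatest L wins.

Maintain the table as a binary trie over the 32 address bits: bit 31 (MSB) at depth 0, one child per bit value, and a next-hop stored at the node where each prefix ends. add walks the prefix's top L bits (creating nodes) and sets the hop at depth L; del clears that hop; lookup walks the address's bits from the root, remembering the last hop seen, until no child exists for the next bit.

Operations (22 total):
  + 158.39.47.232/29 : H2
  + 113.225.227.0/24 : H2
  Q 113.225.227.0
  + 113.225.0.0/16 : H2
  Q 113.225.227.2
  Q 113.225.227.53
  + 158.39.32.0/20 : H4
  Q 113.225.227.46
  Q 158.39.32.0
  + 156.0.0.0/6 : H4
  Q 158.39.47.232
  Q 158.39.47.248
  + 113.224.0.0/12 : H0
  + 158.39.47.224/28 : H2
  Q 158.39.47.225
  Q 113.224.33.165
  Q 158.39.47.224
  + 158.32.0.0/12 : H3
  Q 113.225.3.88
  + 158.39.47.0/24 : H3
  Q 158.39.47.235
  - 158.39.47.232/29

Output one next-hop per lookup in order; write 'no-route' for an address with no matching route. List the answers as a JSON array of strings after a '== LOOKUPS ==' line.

Trace:
  + 158.39.47.232/29 (H2) depth=29
  + 113.225.227.0/24 (H2) depth=24
  ? 113.225.227.0  path d0:-→d1:-→d2:-→d3:-→d4:-→d5:-→d6:-→d7:-→d8:-→d9:-→d10:-→d11:-→d12:-→d13:-→d14:-→d15:-→d16:-→d17:-→d18:-→d19:-→d20:-→d21:-→d22:-→d23:-→d24:H2  best=H2
  + 113.225.0.0/16 (H2) depth=16
  ? 113.225.227.2  path d0:-→d1:-→d2:-→d3:-→d4:-→d5:-→d6:-→d7:-→d8:-→d9:-→d10:-→d11:-→d12:-→d13:-→d14:-→d15:-→d16:H2→d17:-→d18:-→d19:-→d20:-→d21:-→d22:-→d23:-→d24:H2  best=H2
  ? 113.225.227.53  path d0:-→d1:-→d2:-→d3:-→d4:-→d5:-→d6:-→d7:-→d8:-→d9:-→d10:-→d11:-→d12:-→d13:-→d14:-→d15:-→d16:H2→d17:-→d18:-→d19:-→d20:-→d21:-→d22:-→d23:-→d24:H2  best=H2
  + 158.39.32.0/20 (H4) depth=20
  ? 113.225.227.46  path d0:-→d1:-→d2:-→d3:-→d4:-→d5:-→d6:-→d7:-→d8:-→d9:-→d10:-→d11:-→d12:-→d13:-→d14:-→d15:-→d16:H2→d17:-→d18:-→d19:-→d20:-→d21:-→d22:-→d23:-→d24:H2  best=H2
  ? 158.39.32.0  path d0:-→d1:-→d2:-→d3:-→d4:-→d5:-→d6:-→d7:-→d8:-→d9:-→d10:-→d11:-→d12:-→d13:-→d14:-→d15:-→d16:-→d17:-→d18:-→d19:-→d20:H4  best=H4
  + 156.0.0.0/6 (H4) depth=6
  ? 158.39.47.232  path d0:-→d1:-→d2:-→d3:-→d4:-→d5:-→d6:H4→d7:-→d8:-→d9:-→d10:-→d11:-→d12:-→d13:-→d14:-→d15:-→d16:-→d17:-→d18:-→d19:-→d20:H4→d21:-→d22:-→d23:-→d24:-→d25:-→d26:-→d27:-→d28:-→d29:H2  best=H2
  ? 158.39.47.248  path d0:-→d1:-→d2:-→d3:-→d4:-→d5:-→d6:H4→d7:-→d8:-→d9:-→d10:-→d11:-→d12:-→d13:-→d14:-→d15:-→d16:-→d17:-→d18:-→d19:-→d20:H4→d21:-→d22:-→d23:-→d24:-→d25:-→d26:-→d27:-  best=H4
  + 113.224.0.0/12 (H0) depth=12
  + 158.39.47.224/28 (H2) depth=28
  ? 158.39.47.225  path d0:-→d1:-→d2:-→d3:-→d4:-→d5:-→d6:H4→d7:-→d8:-→d9:-→d10:-→d11:-→d12:-→d13:-→d14:-→d15:-→d16:-→d17:-→d18:-→d19:-→d20:H4→d21:-→d22:-→d23:-→d24:-→d25:-→d26:-→d27:-→d28:H2  best=H2
  ? 113.224.33.165  path d0:-→d1:-→d2:-→d3:-→d4:-→d5:-→d6:-→d7:-→d8:-→d9:-→d10:-→d11:-→d12:H0→d13:-→d14:-→d15:-  best=H0
  ? 158.39.47.224  path d0:-→d1:-→d2:-→d3:-→d4:-→d5:-→d6:H4→d7:-→d8:-→d9:-→d10:-→d11:-→d12:-→d13:-→d14:-→d15:-→d16:-→d17:-→d18:-→d19:-→d20:H4→d21:-→d22:-→d23:-→d24:-→d25:-→d26:-→d27:-→d28:H2  best=H2
  + 158.32.0.0/12 (H3) depth=12
  ? 113.225.3.88  path d0:-→d1:-→d2:-→d3:-→d4:-→d5:-→d6:-→d7:-→d8:-→d9:-→d10:-→d11:-→d12:H0→d13:-→d14:-→d15:-→d16:H2  best=H2
  + 158.39.47.0/24 (H3) depth=24
  ? 158.39.47.235  path d0:-→d1:-→d2:-→d3:-→d4:-→d5:-→d6:H4→d7:-→d8:-→d9:-→d10:-→d11:-→d12:H3→d13:-→d14:-→d15:-→d16:-→d17:-→d18:-→d19:-→d20:H4→d21:-→d22:-→d23:-→d24:H3→d25:-→d26:-→d27:-→d28:H2→d29:H2  best=H2
  del 158.39.47.232/29 (clear depth 29)

== LOOKUPS ==
["H2","H2","H2","H2","H4","H2","H4","H2","H0","H2","H2","H2"]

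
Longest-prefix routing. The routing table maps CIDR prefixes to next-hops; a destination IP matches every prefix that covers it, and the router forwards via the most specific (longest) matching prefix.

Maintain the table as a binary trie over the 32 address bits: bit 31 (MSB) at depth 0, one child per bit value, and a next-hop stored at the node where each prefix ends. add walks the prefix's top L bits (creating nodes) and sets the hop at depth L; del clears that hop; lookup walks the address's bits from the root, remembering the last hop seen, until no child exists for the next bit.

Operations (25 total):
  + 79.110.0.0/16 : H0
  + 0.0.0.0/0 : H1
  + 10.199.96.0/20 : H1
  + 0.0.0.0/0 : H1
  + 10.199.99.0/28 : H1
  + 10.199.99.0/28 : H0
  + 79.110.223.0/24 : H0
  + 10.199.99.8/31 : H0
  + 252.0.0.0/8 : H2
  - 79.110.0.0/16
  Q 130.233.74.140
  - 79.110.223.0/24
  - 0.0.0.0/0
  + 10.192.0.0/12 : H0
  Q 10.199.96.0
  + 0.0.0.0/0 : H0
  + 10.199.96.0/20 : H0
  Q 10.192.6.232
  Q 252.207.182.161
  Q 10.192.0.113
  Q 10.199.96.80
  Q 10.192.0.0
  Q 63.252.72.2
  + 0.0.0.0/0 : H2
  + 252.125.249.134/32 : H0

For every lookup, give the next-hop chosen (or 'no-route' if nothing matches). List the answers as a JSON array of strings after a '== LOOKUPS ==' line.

Trace:
  add 79.110.0.0/16 -> H0 at depth 16
  add 0.0.0.0/0 -> H1 at depth 0
  add 10.199.96.0/20 -> H1 at depth 20
  add 0.0.0.0/0 -> H1 at depth 0
  add 10.199.99.0/28 -> H1 at depth 28
  add 10.199.99.0/28 -> H0 at depth 28
  add 79.110.223.0/24 -> H0 at depth 24
  add 10.199.99.8/31 -> H0 at depth 31
  add 252.0.0.0/8 -> H2 at depth 8
  del 79.110.0.0/16 (clear depth 16)
  ? 130.233.74.140  path d0:H1→d1:-  best=H1
  del 79.110.223.0/24 (clear depth 24)
  del 0.0.0.0/0 (clear depth 0)
  add 10.192.0.0/12 -> H0 at depth 12
  ? 10.199.96.0  path d0:-→d1:-→d2:-→d3:-→d4:-→d5:-→d6:-→d7:-→d8:-→d9:-→d10:-→d11:-→d12:H0→d13:-→d14:-→d15:-→d16:-→d17:-→d18:-→d19:-→d20:H1→d21:-→d22:-  best=H1
  add 0.0.0.0/0 -> H0 at depth 0
  add 10.199.96.0/20 -> H0 at depth 20
  ? 10.192.6.232  path d0:H0→d1:-→d2:-→d3:-→d4:-→d5:-→d6:-→d7:-→d8:-→d9:-→d10:-→d11:-→d12:H0→d13:-  best=H0
  ? 252.207.182.161  path d0:H0→d1:-→d2:-→d3:-→d4:-→d5:-→d6:-→d7:-→d8:H2  best=H2
  ? 10.192.0.113  path d0:H0→d1:-→d2:-→d3:-→d4:-→d5:-→d6:-→d7:-→d8:-→d9:-→d10:-→d11:-→d12:H0→d13:-  best=H0
  ? 10.199.96.80  path d0:H0→d1:-→d2:-→d3:-→d4:-→d5:-→d6:-→d7:-→d8:-→d9:-→d10:-→d11:-→d12:H0→d13:-→d14:-→d15:-→d16:-→d17:-→d18:-→d19:-→d20:H0→d21:-→d22:-  best=H0
  ? 10.192.0.0  path d0:H0→d1:-→d2:-→d3:-→d4:-→d5:-→d6:-→d7:-→d8:-→d9:-→d10:-→d11:-→d12:H0→d13:-  best=H0
  ? 63.252.72.2  path d0:H0→d1:-→d2:-  best=H0
  add 0.0.0.0/0 -> H2 at depth 0
  add 252.125.249.134/32 -> H0 at depth 32

== LOOKUPS ==
["H1","H1","H0","H2","H0","H0","H0","H0"]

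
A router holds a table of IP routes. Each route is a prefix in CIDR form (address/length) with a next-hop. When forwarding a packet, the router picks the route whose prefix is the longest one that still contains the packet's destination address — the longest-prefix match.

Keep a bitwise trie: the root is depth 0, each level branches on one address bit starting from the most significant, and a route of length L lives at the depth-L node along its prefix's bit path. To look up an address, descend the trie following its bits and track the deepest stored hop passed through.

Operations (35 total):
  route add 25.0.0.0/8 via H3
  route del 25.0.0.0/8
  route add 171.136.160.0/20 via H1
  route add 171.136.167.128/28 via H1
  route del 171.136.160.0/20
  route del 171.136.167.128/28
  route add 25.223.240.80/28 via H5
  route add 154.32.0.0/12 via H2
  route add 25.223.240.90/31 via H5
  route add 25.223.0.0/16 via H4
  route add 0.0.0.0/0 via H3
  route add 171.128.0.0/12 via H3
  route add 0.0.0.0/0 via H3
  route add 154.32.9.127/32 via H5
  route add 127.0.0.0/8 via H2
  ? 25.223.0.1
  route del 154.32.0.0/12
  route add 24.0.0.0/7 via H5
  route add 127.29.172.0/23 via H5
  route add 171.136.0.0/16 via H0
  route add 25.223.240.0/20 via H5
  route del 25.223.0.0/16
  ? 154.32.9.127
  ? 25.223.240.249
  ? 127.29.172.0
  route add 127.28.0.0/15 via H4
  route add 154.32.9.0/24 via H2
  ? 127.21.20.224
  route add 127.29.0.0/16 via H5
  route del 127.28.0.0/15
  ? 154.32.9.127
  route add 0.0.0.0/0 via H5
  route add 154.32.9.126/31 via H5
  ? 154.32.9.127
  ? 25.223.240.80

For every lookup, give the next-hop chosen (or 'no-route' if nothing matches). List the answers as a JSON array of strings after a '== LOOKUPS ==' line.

Process each operation:
  + 25.0.0.0/8 (H3) depth=8
  - 25.0.0.0/8 clear@8
  + 171.136.160.0/20 (H1) depth=20
  + 171.136.167.128/28 (H1) depth=28
  - 171.136.160.0/20 clear@20
  - 171.136.167.128/28 clear@28
  + 25.223.240.80/28 (H5) depth=28
  + 154.32.0.0/12 (H2) depth=12
  + 25.223.240.90/31 (H5) depth=31
  + 25.223.0.0/16 (H4) depth=16
  + 0.0.0.0/0 (H3) depth=0
  + 171.128.0.0/12 (H3) depth=12
  + 0.0.0.0/0 (H3) depth=0
  + 154.32.9.127/32 (H5) depth=32
  + 127.0.0.0/8 (H2) depth=8
  lookup 25.223.0.1: bits 0001100111011111 walk d0:H3→d1:-→d2:-→d3:-→d4:-→d5:-→d6:-→d7:-→d8:-→d9:-→d10:-→d11:-→d12:-→d13:-→d14:-→d15:-→d16:H4 -> H4
  - 154.32.0.0/12 clear@12
  + 24.0.0.0/7 (H5) depth=7
  + 127.29.172.0/23 (H5) depth=23
  + 171.136.0.0/16 (H0) depth=16
  + 25.223.240.0/20 (H5) depth=20
  - 25.223.0.0/16 clear@16
  lookup 154.32.9.127: bits 10011010001000000000100101111111 walk d0:H3→d1:-→d2:-→d3:-→d4:-→d5:-→d6:-→d7:-→d8:-→d9:-→d10:-→d11:-→d12:-→d13:-→d14:-→d15:-→d16:-→d17:-→d18:-→d19:-→d20:-→d21:-→d22:-→d23:-→d24:-→d25:-→d26:-→d27:-→d28:-→d29:-→d30:-→d31:-→d32:H5 -> H5
  lookup 25.223.240.249: bits 000110011101111111110000 walk d0:H3→d1:-→d2:-→d3:-→d4:-→d5:-→d6:-→d7:H5→d8:-→d9:-→d10:-→d11:-→d12:-→d13:-→d14:-→d15:-→d16:-→d17:-→d18:-→d19:-→d20:H5→d21:-→d22:-→d23:-→d24:- -> H5
  lookup 127.29.172.0: bits 01111111000111011010110 walk d0:H3→d1:-→d2:-→d3:-→d4:-→d5:-→d6:-→d7:-→d8:H2→d9:-→d10:-→d11:-→d12:-→d13:-→d14:-→d15:-→d16:-→d17:-→d18:-→d19:-→d20:-→d21:-→d22:-→d23:H5 -> H5
  + 127.28.0.0/15 (H4) depth=15
  + 154.32.9.0/24 (H2) depth=24
  lookup 127.21.20.224: bits 011111110001 walk d0:H3→d1:-→d2:-→d3:-→d4:-→d5:-→d6:-→d7:-→d8:H2→d9:-→d10:-→d11:-→d12:- -> H2
  + 127.29.0.0/16 (H5) depth=16
  - 127.28.0.0/15 clear@15
  lookup 154.32.9.127: bits 10011010001000000000100101111111 walk d0:H3→d1:-→d2:-→d3:-→d4:-→d5:-→d6:-→d7:-→d8:-→d9:-→d10:-→d11:-→d12:-→d13:-→d14:-→d15:-→d16:-→d17:-→d18:-→d19:-→d20:-→d21:-→d22:-→d23:-→d24:H2→d25:-→d26:-→d27:-→d28:-→d29:-→d30:-→d31:-→d32:H5 -> H5
  + 0.0.0.0/0 (H5) depth=0
  + 154.32.9.126/31 (H5) depth=31
  lookup 154.32.9.127: bits 10011010001000000000100101111111 walk d0:H5→d1:-→d2:-→d3:-→d4:-→d5:-→d6:-→d7:-→d8:-→d9:-→d10:-→d11:-→d12:-→d13:-→d14:-→d15:-→d16:-→d17:-→d18:-→d19:-→d20:-→d21:-→d22:-→d23:-→d24:H2→d25:-→d26:-→d27:-→d28:-→d29:-→d30:-→d31:H5→d32:H5 -> H5
  lookup 25.223.240.80: bits 0001100111011111111100000101 walk d0:H5→d1:-→d2:-→d3:-→d4:-→d5:-→d6:-→d7:H5→d8:-→d9:-→d10:-→d11:-→d12:-→d13:-→d14:-→d15:-→d16:-→d17:-→d18:-→d19:-→d20:H5→d21:-→d22:-→d23:-→d24:-→d25:-→d26:-→d27:-→d28:H5 -> H5

== LOOKUPS ==
["H4","H5","H5","H5","H2","H5","H5","H5"]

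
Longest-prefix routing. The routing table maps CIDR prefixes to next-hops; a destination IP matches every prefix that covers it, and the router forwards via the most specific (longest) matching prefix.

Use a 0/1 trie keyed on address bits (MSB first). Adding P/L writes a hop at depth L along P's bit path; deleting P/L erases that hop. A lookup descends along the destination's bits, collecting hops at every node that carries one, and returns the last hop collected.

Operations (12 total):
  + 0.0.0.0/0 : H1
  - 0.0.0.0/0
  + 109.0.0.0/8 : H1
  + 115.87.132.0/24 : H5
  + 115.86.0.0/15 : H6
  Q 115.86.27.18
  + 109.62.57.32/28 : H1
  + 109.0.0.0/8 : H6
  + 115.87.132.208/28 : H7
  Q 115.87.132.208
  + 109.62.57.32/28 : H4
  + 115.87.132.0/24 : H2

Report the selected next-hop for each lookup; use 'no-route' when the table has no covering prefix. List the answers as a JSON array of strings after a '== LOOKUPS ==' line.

Trace:
  + 0.0.0.0/0 (H1) depth=0
  - 0.0.0.0/0 clear@0
  + 109.0.0.0/8 (H1) depth=8
  + 115.87.132.0/24 (H5) depth=24
  + 115.86.0.0/15 (H6) depth=15
  ? 115.86.27.18  path d0:-→d1:-→d2:-→d3:-→d4:-→d5:-→d6:-→d7:-→d8:-→d9:-→d10:-→d11:-→d12:-→d13:-→d14:-→d15:H6  best=H6
  + 109.62.57.32/28 (H1) depth=28
  + 109.0.0.0/8 (H6) depth=8
  + 115.87.132.208/28 (H7) depth=28
  ? 115.87.132.208  path d0:-→d1:-→d2:-→d3:-→d4:-→d5:-→d6:-→d7:-→d8:-→d9:-→d10:-→d11:-→d12:-→d13:-→d14:-→d15:H6→d16:-→d17:-→d18:-→d19:-→d20:-→d21:-→d22:-→d23:-→d24:H5→d25:-→d26:-→d27:-→d28:H7  best=H7
  + 109.62.57.32/28 (H4) depth=28
  + 115.87.132.0/24 (H2) depth=24

== LOOKUPS ==
["H6","H7"]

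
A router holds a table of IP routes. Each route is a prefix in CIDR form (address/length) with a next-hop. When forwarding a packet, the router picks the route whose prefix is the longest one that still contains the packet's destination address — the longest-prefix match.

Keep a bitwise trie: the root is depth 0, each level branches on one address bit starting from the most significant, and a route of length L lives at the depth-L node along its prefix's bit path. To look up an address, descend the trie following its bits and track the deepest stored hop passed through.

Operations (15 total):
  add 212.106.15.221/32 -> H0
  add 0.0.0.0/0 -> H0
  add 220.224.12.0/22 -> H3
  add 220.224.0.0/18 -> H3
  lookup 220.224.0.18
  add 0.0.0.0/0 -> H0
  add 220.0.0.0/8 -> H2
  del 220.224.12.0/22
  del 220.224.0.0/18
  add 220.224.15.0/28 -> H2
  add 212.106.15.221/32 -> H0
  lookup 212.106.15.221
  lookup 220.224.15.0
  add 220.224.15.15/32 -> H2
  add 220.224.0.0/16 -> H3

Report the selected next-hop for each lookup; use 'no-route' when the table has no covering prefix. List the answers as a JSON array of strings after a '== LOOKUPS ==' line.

Process each operation:
  + 212.106.15.221/32 (H0) depth=32
  + 0.0.0.0/0 (H0) depth=0
  + 220.224.12.0/22 (H3) depth=22
  + 220.224.0.0/18 (H3) depth=18
  ? 220.224.0.18  path d0:H0→d1:-→d2:-→d3:-→d4:-→d5:-→d6:-→d7:-→d8:-→d9:-→d10:-→d11:-→d12:-→d13:-→d14:-→d15:-→d16:-→d17:-→d18:H3→d19:-→d20:-  best=H3
  + 0.0.0.0/0 (H0) depth=0
  + 220.0.0.0/8 (H2) depth=8
  del 220.224.12.0/22 (clear depth 22)
  del 220.224.0.0/18 (clear depth 18)
  + 220.224.15.0/28 (H2) depth=28
  + 212.106.15.221/32 (H0) depth=32
  ? 212.106.15.221  path d0:H0→d1:-→d2:-→d3:-→d4:-→d5:-→d6:-→d7:-→d8:-→d9:-→d10:-→d11:-→d12:-→d13:-→d14:-→d15:-→d16:-→d17:-→d18:-→d19:-→d20:-→d21:-→d22:-→d23:-→d24:-→d25:-→d26:-→d27:-→d28:-→d29:-→d30:-→d31:-→d32:H0  best=H0
  ? 220.224.15.0  path d0:H0→d1:-→d2:-→d3:-→d4:-→d5:-→d6:-→d7:-→d8:H2→d9:-→d10:-→d11:-→d12:-→d13:-→d14:-→d15:-→d16:-→d17:-→d18:-→d19:-→d20:-→d21:-→d22:-→d23:-→d24:-→d25:-→d26:-→d27:-→d28:H2  best=H2
  + 220.224.15.15/32 (H2) depth=32
  + 220.224.0.0/16 (H3) depth=16

== LOOKUPS ==
["H3","H0","H2"]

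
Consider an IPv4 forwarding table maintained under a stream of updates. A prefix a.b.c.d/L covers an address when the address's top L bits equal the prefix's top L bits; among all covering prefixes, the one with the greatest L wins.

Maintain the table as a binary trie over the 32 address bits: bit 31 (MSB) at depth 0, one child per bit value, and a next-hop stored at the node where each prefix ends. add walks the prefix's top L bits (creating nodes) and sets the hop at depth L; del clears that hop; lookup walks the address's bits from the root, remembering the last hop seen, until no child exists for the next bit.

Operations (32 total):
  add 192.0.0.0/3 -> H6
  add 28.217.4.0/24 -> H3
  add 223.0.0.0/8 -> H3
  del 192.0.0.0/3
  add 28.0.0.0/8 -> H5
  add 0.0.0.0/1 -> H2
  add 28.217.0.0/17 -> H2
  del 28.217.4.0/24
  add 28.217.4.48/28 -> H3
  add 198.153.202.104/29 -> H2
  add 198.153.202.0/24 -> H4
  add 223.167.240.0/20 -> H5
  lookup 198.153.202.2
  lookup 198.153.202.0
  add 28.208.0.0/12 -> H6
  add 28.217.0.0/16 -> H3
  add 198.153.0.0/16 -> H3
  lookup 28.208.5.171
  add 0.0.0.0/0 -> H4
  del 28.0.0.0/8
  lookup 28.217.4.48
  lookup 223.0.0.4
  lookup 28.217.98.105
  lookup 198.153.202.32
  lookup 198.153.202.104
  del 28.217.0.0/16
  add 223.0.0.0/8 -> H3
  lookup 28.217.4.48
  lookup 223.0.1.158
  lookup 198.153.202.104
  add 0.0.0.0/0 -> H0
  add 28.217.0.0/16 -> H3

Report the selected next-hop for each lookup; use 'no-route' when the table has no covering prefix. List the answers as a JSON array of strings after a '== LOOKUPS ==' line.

Process each operation:
  + 192.0.0.0/3 (H6) depth=3
  + 28.217.4.0/24 (H3) depth=24
  + 223.0.0.0/8 (H3) depth=8
  del 192.0.0.0/3 (clear depth 3)
  + 28.0.0.0/8 (H5) depth=8
  + 0.0.0.0/1 (H2) depth=1
  + 28.217.0.0/17 (H2) depth=17
  del 28.217.4.0/24 (clear depth 24)
  + 28.217.4.48/28 (H3) depth=28
  + 198.153.202.104/29 (H2) depth=29
  + 198.153.202.0/24 (H4) depth=24
  + 223.167.240.0/20 (H5) depth=20
  ? 198.153.202.2  path d0:-→d1:-→d2:-→d3:-→d4:-→d5:-→d6:-→d7:-→d8:-→d9:-→d10:-→d11:-→d12:-→d13:-→d14:-→d15:-→d16:-→d17:-→d18:-→d19:-→d20:-→d21:-→d22:-→d23:-→d24:H4→d25:-  best=H4
  ? 198.153.202.0  path d0:-→d1:-→d2:-→d3:-→d4:-→d5:-→d6:-→d7:-→d8:-→d9:-→d10:-→d11:-→d12:-→d13:-→d14:-→d15:-→d16:-→d17:-→d18:-→d19:-→d20:-→d21:-→d22:-→d23:-→d24:H4→d25:-  best=H4
  + 28.208.0.0/12 (H6) depth=12
  + 28.217.0.0/16 (H3) depth=16
  + 198.153.0.0/16 (H3) depth=16
  ? 28.208.5.171  path d0:-→d1:H2→d2:-→d3:-→d4:-→d5:-→d6:-→d7:-→d8:H5→d9:-→d10:-→d11:-→d12:H6  best=H6
  + 0.0.0.0/0 (H4) depth=0
  del 28.0.0.0/8 (clear depth 8)
  ? 28.217.4.48  path d0:H4→d1:H2→d2:-→d3:-→d4:-→d5:-→d6:-→d7:-→d8:-→d9:-→d10:-→d11:-→d12:H6→d13:-→d14:-→d15:-→d16:H3→d17:H2→d18:-→d19:-→d20:-→d21:-→d22:-→d23:-→d24:-→d25:-→d26:-→d27:-→d28:H3  best=H3
  ? 223.0.0.4  path d0:H4→d1:-→d2:-→d3:-→d4:-→d5:-→d6:-→d7:-→d8:H3  best=H3
  ? 28.217.98.105  path d0:H4→d1:H2→d2:-→d3:-→d4:-→d5:-→d6:-→d7:-→d8:-→d9:-→d10:-→d11:-→d12:H6→d13:-→d14:-→d15:-→d16:H3→d17:H2  best=H2
  ? 198.153.202.32  path d0:H4→d1:-→d2:-→d3:-→d4:-→d5:-→d6:-→d7:-→d8:-→d9:-→d10:-→d11:-→d12:-→d13:-→d14:-→d15:-→d16:H3→d17:-→d18:-→d19:-→d20:-→d21:-→d22:-→d23:-→d24:H4→d25:-  best=H4
  ? 198.153.202.104  path d0:H4→d1:-→d2:-→d3:-→d4:-→d5:-→d6:-→d7:-→d8:-→d9:-→d10:-→d11:-→d12:-→d13:-→d14:-→d15:-→d16:H3→d17:-→d18:-→d19:-→d20:-→d21:-→d22:-→d23:-→d24:H4→d25:-→d26:-→d27:-→d28:-→d29:H2  best=H2
  del 28.217.0.0/16 (clear depth 16)
  + 223.0.0.0/8 (H3) depth=8
  ? 28.217.4.48  path d0:H4→d1:H2→d2:-→d3:-→d4:-→d5:-→d6:-→d7:-→d8:-→d9:-→d10:-→d11:-→d12:H6→d13:-→d14:-→d15:-→d16:-→d17:H2→d18:-→d19:-→d20:-→d21:-→d22:-→d23:-→d24:-→d25:-→d26:-→d27:-→d28:H3  best=H3
  ? 223.0.1.158  path d0:H4→d1:-→d2:-→d3:-→d4:-→d5:-→d6:-→d7:-→d8:H3  best=H3
  ? 198.153.202.104  path d0:H4→d1:-→d2:-→d3:-→d4:-→d5:-→d6:-→d7:-→d8:-→d9:-→d10:-→d11:-→d12:-→d13:-→d14:-→d15:-→d16:H3→d17:-→d18:-→d19:-→d20:-→d21:-→d22:-→d23:-→d24:H4→d25:-→d26:-→d27:-→d28:-→d29:H2  best=H2
  + 0.0.0.0/0 (H0) depth=0
  + 28.217.0.0/16 (H3) depth=16

== LOOKUPS ==
["H4","H4","H6","H3","H3","H2","H4","H2","H3","H3","H2"]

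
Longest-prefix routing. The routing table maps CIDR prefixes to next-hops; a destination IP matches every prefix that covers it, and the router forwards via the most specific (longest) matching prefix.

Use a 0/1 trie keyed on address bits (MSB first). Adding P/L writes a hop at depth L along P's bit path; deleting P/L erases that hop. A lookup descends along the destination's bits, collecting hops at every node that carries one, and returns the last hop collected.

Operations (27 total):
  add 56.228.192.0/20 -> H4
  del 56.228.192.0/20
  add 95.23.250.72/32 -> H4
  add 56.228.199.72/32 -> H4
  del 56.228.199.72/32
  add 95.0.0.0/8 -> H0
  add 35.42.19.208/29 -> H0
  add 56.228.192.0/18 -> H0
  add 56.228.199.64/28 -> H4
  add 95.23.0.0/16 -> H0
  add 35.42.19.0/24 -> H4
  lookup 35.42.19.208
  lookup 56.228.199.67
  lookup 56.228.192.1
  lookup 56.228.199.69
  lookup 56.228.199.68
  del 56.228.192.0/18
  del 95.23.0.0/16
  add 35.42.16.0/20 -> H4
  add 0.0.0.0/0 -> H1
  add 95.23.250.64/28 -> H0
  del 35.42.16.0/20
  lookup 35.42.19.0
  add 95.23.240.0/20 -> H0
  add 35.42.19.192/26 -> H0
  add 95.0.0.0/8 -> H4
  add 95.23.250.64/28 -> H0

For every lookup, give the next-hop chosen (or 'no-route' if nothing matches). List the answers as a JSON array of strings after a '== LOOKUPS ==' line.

Trace:
  + 56.228.192.0/20 (H4) depth=20
  del 56.228.192.0/20 (clear depth 20)
  + 95.23.250.72/32 (H4) depth=32
  + 56.228.199.72/32 (H4) depth=32
  del 56.228.199.72/32 (clear depth 32)
  + 95.0.0.0/8 (H0) depth=8
  + 35.42.19.208/29 (H0) depth=29
  + 56.228.192.0/18 (H0) depth=18
  + 56.228.199.64/28 (H4) depth=28
  + 95.23.0.0/16 (H0) depth=16
  + 35.42.19.0/24 (H4) depth=24
  lookup 35.42.19.208: bits 00100011001010100001001111010 walk d0:-→d1:-→d2:-→d3:-→d4:-→d5:-→d6:-→d7:-→d8:-→d9:-→d10:-→d11:-→d12:-→d13:-→d14:-→d15:-→d16:-→d17:-→d18:-→d19:-→d20:-→d21:-→d22:-→d23:-→d24:H4→d25:-→d26:-→d27:-→d28:-→d29:H0 -> H0
  lookup 56.228.199.67: bits 0011100011100100110001110100 walk d0:-→d1:-→d2:-→d3:-→d4:-→d5:-→d6:-→d7:-→d8:-→d9:-→d10:-→d11:-→d12:-→d13:-→d14:-→d15:-→d16:-→d17:-→d18:H0→d19:-→d20:-→d21:-→d22:-→d23:-→d24:-→d25:-→d26:-→d27:-→d28:H4 -> H4
  lookup 56.228.192.1: bits 001110001110010011000 walk d0:-→d1:-→d2:-→d3:-→d4:-→d5:-→d6:-→d7:-→d8:-→d9:-→d10:-→d11:-→d12:-→d13:-→d14:-→d15:-→d16:-→d17:-→d18:H0→d19:-→d20:-→d21:- -> H0
  lookup 56.228.199.69: bits 0011100011100100110001110100 walk d0:-→d1:-→d2:-→d3:-→d4:-→d5:-→d6:-→d7:-→d8:-→d9:-→d10:-→d11:-→d12:-→d13:-→d14:-→d15:-→d16:-→d17:-→d18:H0→d19:-→d20:-→d21:-→d22:-→d23:-→d24:-→d25:-→d26:-→d27:-→d28:H4 -> H4
  lookup 56.228.199.68: bits 0011100011100100110001110100 walk d0:-→d1:-→d2:-→d3:-→d4:-→d5:-→d6:-→d7:-→d8:-→d9:-→d10:-→d11:-→d12:-→d13:-→d14:-→d15:-→d16:-→d17:-→d18:H0→d19:-→d20:-→d21:-→d22:-→d23:-→d24:-→d25:-→d26:-→d27:-→d28:H4 -> H4
  del 56.228.192.0/18 (clear depth 18)
  del 95.23.0.0/16 (clear depth 16)
  + 35.42.16.0/20 (H4) depth=20
  + 0.0.0.0/0 (H1) depth=0
  + 95.23.250.64/28 (H0) depth=28
  del 35.42.16.0/20 (clear depth 20)
  lookup 35.42.19.0: bits 001000110010101000010011 walk d0:H1→d1:-→d2:-→d3:-→d4:-→d5:-→d6:-→d7:-→d8:-→d9:-→d10:-→d11:-→d12:-→d13:-→d14:-→d15:-→d16:-→d17:-→d18:-→d19:-→d20:-→d21:-→d22:-→d23:-→d24:H4 -> H4
  + 95.23.240.0/20 (H0) depth=20
  + 35.42.19.192/26 (H0) depth=26
  + 95.0.0.0/8 (H4) depth=8
  + 95.23.250.64/28 (H0) depth=28

== LOOKUPS ==
["H0","H4","H0","H4","H4","H4"]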